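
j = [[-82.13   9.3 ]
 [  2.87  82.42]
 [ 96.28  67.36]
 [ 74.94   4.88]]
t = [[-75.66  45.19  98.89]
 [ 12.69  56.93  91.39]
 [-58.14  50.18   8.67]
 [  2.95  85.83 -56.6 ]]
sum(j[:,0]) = 91.96000000000001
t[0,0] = -75.66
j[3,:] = [74.94, 4.88]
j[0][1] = 9.3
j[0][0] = -82.13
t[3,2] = -56.6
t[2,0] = -58.14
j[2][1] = 67.36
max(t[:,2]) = 98.89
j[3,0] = 74.94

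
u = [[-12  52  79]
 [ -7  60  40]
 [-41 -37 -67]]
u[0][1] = 52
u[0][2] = 79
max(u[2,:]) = -37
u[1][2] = 40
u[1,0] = -7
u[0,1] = 52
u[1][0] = -7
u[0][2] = 79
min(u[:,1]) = -37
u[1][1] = 60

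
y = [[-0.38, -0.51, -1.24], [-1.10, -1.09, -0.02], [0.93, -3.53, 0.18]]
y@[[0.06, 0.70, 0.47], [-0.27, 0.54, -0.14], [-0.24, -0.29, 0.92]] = [[0.41, -0.18, -1.25], [0.23, -1.35, -0.38], [0.97, -1.31, 1.1]]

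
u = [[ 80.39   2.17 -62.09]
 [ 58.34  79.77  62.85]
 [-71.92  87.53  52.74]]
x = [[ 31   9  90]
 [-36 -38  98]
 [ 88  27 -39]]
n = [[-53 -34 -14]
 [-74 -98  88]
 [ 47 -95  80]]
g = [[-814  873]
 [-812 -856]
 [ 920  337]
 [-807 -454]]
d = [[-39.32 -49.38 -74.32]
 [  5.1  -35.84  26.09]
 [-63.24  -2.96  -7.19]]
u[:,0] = [80.39, 58.34, -71.92]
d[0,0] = -39.32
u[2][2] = 52.74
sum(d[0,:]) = -163.01999999999998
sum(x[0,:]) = 130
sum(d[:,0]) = -97.46000000000001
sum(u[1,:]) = 200.96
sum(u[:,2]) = 53.5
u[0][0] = 80.39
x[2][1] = 27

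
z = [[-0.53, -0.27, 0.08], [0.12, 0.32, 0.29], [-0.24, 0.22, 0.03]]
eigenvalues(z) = [(-0.33+0.12j), (-0.33-0.12j), (0.47+0j)]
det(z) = 0.06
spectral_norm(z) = 0.66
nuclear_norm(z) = 1.30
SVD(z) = [[-0.88, -0.28, -0.37], [0.45, -0.72, -0.53], [-0.12, -0.63, 0.76]] @ diag([0.6593656092456428, 0.44194564932768055, 0.19473324416867535]) @ [[0.84, 0.54, 0.09], [0.49, -0.66, -0.57], [-0.25, 0.52, -0.82]]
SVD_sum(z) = [[-0.49, -0.32, -0.05], [0.25, 0.16, 0.03], [-0.07, -0.04, -0.01]] + [[-0.06, 0.08, 0.07], [-0.16, 0.21, 0.18], [-0.14, 0.19, 0.16]] + [[0.02, -0.04, 0.06], [0.03, -0.05, 0.08], [-0.04, 0.08, -0.12]]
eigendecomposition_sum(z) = [[(-0.27-0.23j), (-0.1-0.19j), 0.06+0.23j], [0.07+0.20j, -0.01+0.13j, 0.04-0.14j], [-0.12-0.32j, (0.01-0.21j), (-0.05+0.22j)]] + [[-0.27+0.23j, -0.10+0.19j, (0.06-0.23j)], [0.07-0.20j, -0.01-0.13j, (0.04+0.14j)], [(-0.12+0.32j), 0.01+0.21j, (-0.05-0.22j)]] + [[0j, -0.07+0.00j, (-0.05-0j)], [(-0.01-0j), (0.34-0j), (0.22+0j)], [-0.01-0.00j, (0.21-0j), (0.13+0j)]]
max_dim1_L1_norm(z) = 0.88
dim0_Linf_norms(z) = [0.53, 0.32, 0.29]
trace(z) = -0.18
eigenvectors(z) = [[0.67+0.00j, 0.67-0.00j, (-0.18+0j)],[-0.34-0.20j, (-0.34+0.2j), 0.84+0.00j],[(0.56+0.31j), 0.56-0.31j, (0.52+0j)]]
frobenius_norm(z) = 0.82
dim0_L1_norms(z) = [0.89, 0.81, 0.4]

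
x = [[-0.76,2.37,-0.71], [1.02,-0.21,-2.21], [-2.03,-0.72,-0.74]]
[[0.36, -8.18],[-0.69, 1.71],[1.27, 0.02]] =x @ [[-0.62, 1.08], [-0.04, -3.1], [0.03, 0.02]]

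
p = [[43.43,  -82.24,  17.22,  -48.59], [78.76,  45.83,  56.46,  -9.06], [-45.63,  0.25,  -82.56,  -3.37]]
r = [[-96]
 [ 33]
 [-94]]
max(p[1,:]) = 78.76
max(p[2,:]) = 0.25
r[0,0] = -96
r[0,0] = -96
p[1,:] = [78.76, 45.83, 56.46, -9.06]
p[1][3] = -9.06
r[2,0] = -94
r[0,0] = -96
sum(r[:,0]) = -157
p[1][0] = 78.76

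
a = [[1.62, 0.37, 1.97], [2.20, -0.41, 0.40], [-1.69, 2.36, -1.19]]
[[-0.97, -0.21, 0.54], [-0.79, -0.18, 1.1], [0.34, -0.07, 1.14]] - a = [[-2.59, -0.58, -1.43], [-2.99, 0.23, 0.70], [2.03, -2.43, 2.33]]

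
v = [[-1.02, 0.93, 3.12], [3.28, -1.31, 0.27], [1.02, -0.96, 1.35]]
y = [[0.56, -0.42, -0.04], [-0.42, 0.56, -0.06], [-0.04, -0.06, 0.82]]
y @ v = [[-1.99,1.11,1.58], [2.20,-1.07,-1.24], [0.68,-0.75,0.97]]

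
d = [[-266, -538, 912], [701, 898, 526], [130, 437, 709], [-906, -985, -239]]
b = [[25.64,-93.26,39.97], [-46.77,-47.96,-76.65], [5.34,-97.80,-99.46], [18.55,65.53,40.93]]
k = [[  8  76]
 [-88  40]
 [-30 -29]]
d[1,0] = 701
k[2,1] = -29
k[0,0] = 8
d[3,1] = -985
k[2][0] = -30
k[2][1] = -29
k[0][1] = 76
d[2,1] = 437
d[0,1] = -538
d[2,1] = 437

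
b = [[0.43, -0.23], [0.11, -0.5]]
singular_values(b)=[0.64, 0.3]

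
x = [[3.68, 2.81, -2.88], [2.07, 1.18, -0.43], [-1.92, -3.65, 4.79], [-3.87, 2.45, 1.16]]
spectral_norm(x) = 8.53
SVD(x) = [[-0.63, -0.06, -0.45], [-0.24, -0.12, -0.64], [0.70, -0.38, -0.52], [0.22, 0.92, -0.33]] @ diag([8.527508955898341, 4.697839962358083, 1.756414158205557]) @ [[-0.59,-0.48,0.65], [-0.70,0.71,-0.11], [-0.41,-0.52,-0.75]]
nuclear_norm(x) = 14.98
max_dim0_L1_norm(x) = 11.54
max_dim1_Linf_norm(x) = 4.79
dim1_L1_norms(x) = [9.37, 3.68, 10.36, 7.48]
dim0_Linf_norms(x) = [3.87, 3.65, 4.79]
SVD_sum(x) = [[3.17, 2.59, -3.50], [1.22, 0.99, -1.34], [-3.53, -2.88, 3.90], [-1.09, -0.89, 1.21]] + [[0.19, -0.19, 0.03], [0.4, -0.4, 0.06], [1.24, -1.25, 0.20], [-3.01, 3.04, -0.48]] + [[0.32, 0.41, 0.59], [0.46, 0.59, 0.85], [0.37, 0.48, 0.69], [0.23, 0.30, 0.43]]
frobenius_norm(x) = 9.89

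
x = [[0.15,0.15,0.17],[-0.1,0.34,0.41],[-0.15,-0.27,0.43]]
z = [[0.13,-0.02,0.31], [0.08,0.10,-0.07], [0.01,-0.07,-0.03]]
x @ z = [[0.03, 0.00, 0.03], [0.02, 0.01, -0.07], [-0.04, -0.05, -0.04]]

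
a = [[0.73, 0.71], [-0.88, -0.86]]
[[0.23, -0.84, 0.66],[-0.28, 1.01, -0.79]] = a@[[-0.51, -1.44, 0.17],[0.85, 0.3, 0.75]]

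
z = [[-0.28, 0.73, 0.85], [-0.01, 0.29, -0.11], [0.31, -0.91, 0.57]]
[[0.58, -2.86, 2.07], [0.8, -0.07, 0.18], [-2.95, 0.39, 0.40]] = z @ [[-0.5, 2.14, 1.95], [2.21, -0.89, 1.4], [-1.38, -1.9, 1.87]]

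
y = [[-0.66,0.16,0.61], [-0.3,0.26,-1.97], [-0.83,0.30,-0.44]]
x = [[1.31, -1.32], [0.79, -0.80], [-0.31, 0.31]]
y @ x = [[-0.93, 0.93], [0.42, -0.42], [-0.71, 0.72]]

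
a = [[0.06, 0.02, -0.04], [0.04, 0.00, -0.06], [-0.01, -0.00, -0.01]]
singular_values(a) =[0.1, 0.03, 0.01]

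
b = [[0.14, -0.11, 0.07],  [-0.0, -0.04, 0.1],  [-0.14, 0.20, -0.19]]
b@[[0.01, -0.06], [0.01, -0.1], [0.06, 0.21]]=[[0.00, 0.02], [0.01, 0.02], [-0.01, -0.05]]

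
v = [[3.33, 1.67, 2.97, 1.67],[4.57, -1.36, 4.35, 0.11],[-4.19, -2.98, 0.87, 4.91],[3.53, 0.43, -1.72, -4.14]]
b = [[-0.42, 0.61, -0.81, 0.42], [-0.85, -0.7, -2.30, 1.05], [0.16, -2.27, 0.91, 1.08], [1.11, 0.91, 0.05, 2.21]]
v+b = [[2.91, 2.28, 2.16, 2.09],  [3.72, -2.06, 2.05, 1.16],  [-4.03, -5.25, 1.78, 5.99],  [4.64, 1.34, -1.67, -1.93]]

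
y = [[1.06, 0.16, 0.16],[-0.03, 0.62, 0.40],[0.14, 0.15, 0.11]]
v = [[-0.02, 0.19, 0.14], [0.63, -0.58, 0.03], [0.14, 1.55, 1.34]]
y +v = [[1.04, 0.35, 0.30], [0.60, 0.04, 0.43], [0.28, 1.70, 1.45]]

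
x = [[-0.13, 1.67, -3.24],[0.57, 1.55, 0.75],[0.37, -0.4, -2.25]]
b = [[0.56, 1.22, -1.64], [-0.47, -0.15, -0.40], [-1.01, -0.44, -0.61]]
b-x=[[0.69, -0.45, 1.6], [-1.04, -1.70, -1.15], [-1.38, -0.04, 1.64]]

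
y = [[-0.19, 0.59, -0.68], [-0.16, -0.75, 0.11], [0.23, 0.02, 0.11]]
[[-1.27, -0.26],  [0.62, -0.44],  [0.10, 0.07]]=y @ [[-0.18, -0.36], [-0.58, 0.84], [1.41, 1.21]]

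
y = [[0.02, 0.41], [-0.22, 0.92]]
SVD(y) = [[0.39, 0.92], [0.92, -0.39]] @ diag([1.025714370632212, 0.10587742856041205]) @ [[-0.19, 0.98], [0.98, 0.19]]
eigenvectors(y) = [[-0.96, -0.46],[-0.27, -0.89]]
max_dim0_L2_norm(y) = 1.01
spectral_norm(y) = 1.03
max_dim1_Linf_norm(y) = 0.92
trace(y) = 0.94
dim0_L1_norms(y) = [0.24, 1.33]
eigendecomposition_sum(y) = [[0.16, -0.08], [0.04, -0.02]] + [[-0.14,0.49],[-0.26,0.94]]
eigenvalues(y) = [0.13, 0.81]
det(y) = 0.11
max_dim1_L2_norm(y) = 0.95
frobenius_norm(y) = 1.03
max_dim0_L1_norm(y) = 1.33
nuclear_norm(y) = 1.13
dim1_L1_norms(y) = [0.43, 1.14]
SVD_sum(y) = [[-0.08, 0.39],[-0.18, 0.93]] + [[0.10, 0.02], [-0.04, -0.01]]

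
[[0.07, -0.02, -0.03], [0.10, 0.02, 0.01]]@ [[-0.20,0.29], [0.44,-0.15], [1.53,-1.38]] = [[-0.07,0.06], [0.0,0.01]]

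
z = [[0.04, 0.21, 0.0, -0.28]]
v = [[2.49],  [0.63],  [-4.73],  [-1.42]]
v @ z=[[0.1, 0.52, 0.00, -0.7], [0.03, 0.13, 0.0, -0.18], [-0.19, -0.99, 0.0, 1.32], [-0.06, -0.30, 0.00, 0.4]]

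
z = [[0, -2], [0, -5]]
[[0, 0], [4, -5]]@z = [[0, 0], [0, 17]]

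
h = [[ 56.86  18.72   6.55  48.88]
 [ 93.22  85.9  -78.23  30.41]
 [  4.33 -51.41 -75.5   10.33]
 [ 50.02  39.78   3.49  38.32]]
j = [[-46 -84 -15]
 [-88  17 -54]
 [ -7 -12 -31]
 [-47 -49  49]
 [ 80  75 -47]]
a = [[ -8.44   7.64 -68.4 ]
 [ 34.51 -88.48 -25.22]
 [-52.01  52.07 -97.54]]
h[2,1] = -51.41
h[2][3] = 10.33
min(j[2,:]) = -31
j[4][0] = 80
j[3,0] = -47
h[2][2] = -75.5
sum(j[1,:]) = -125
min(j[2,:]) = -31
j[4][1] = 75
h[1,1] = 85.9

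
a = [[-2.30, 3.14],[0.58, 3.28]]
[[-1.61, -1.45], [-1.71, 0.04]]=a @ [[-0.01, 0.52],  [-0.52, -0.08]]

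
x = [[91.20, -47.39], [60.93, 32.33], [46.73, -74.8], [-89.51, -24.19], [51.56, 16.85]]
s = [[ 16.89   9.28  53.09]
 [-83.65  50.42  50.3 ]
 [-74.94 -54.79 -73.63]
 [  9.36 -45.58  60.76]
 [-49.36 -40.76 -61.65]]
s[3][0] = 9.36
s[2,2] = -73.63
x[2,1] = -74.8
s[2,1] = -54.79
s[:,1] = [9.28, 50.42, -54.79, -45.58, -40.76]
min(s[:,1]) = -54.79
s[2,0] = -74.94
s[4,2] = -61.65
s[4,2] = -61.65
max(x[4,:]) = 51.56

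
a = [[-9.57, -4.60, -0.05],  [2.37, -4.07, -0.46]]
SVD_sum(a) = [[-9.65, -4.41, -0.03],[0.42, 0.19, 0.00]] + [[0.08, -0.19, -0.02], [1.95, -4.26, -0.46]]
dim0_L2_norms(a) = [9.86, 6.14, 0.46]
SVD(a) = [[-1.00, 0.04], [0.04, 1.0]] @ diag([10.626312962162283, 4.714050575691976]) @ [[0.91, 0.42, 0.00], [0.41, -0.90, -0.1]]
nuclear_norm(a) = 15.34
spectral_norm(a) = 10.63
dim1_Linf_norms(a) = [9.57, 4.07]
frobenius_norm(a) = 11.63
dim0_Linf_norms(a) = [9.57, 4.6, 0.46]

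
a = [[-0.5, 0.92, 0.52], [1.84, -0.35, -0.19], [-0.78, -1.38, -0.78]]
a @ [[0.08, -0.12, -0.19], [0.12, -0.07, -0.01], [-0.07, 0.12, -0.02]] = [[0.03,  0.06,  0.08], [0.12,  -0.22,  -0.34], [-0.17,  0.10,  0.18]]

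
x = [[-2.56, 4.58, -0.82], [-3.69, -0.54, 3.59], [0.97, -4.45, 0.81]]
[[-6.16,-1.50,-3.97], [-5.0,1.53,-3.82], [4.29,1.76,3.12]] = x @[[1.11, -0.2, 0.48],[-0.79, -0.41, -0.72],[-0.37, 0.16, -0.68]]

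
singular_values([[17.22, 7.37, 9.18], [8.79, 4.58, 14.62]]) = [26.43, 6.95]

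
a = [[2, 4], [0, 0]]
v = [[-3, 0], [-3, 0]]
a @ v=[[-18, 0], [0, 0]]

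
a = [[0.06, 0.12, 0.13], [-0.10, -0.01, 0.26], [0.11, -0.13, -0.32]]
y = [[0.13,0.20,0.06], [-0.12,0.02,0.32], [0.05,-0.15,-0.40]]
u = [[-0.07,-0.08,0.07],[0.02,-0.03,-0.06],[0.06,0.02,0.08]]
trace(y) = -0.25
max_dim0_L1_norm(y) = 0.78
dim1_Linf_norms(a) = [0.13, 0.26, 0.32]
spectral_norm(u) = 0.13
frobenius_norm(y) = 0.60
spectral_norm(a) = 0.47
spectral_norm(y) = 0.55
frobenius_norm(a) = 0.49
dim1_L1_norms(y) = [0.39, 0.46, 0.6]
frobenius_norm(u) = 0.18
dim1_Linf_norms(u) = [0.08, 0.06, 0.08]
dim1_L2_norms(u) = [0.13, 0.07, 0.1]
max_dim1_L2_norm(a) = 0.36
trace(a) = -0.27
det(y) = -0.00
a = u + y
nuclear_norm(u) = 0.29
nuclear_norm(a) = 0.67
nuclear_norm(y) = 0.80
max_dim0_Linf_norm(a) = 0.32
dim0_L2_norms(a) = [0.16, 0.18, 0.43]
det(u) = 0.00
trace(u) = -0.02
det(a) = 0.00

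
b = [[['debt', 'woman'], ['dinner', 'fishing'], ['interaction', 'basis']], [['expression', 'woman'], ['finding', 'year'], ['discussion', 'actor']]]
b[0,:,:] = [['debt', 'woman'], ['dinner', 'fishing'], ['interaction', 'basis']]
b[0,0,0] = 'debt'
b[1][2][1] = 'actor'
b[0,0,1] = 'woman'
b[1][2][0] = 'discussion'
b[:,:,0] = [['debt', 'dinner', 'interaction'], ['expression', 'finding', 'discussion']]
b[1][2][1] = 'actor'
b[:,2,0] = ['interaction', 'discussion']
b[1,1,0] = 'finding'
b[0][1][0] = 'dinner'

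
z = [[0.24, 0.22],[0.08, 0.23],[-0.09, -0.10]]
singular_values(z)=[0.42, 0.1]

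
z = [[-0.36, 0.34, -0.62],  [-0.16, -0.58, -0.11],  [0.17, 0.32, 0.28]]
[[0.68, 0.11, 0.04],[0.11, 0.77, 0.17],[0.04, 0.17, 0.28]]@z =[[-0.26, 0.18, -0.42], [-0.13, -0.35, -0.11], [0.01, 0.0, 0.03]]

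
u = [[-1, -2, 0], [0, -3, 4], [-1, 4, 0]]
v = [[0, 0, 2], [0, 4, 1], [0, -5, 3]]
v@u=[[-2, 8, 0], [-1, -8, 16], [-3, 27, -20]]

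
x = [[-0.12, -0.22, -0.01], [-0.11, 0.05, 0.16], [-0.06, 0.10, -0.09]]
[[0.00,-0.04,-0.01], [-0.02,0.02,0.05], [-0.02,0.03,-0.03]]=x @ [[0.15, -0.10, 0.02], [-0.10, 0.24, 0.01], [0.02, 0.01, 0.32]]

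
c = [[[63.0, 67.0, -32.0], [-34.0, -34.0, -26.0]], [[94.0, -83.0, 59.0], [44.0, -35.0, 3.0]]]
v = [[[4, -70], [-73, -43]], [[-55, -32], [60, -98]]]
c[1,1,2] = 3.0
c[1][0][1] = -83.0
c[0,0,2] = -32.0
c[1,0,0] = 94.0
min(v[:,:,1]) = -98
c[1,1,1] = -35.0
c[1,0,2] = 59.0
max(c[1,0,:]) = 94.0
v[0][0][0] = 4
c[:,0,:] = [[63.0, 67.0, -32.0], [94.0, -83.0, 59.0]]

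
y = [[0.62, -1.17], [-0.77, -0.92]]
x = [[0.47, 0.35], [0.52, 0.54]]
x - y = [[-0.15, 1.52], [1.29, 1.46]]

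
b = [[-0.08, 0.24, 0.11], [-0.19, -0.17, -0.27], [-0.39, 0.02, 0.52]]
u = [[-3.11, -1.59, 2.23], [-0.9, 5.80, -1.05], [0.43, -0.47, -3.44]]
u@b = [[-0.32, -0.43, 1.25], [-0.62, -1.22, -2.21], [1.40, 0.11, -1.61]]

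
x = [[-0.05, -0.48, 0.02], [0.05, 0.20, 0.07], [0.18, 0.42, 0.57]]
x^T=[[-0.05, 0.05, 0.18], [-0.48, 0.20, 0.42], [0.02, 0.07, 0.57]]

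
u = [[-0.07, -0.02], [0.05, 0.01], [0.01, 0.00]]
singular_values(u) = [0.09, 0.0]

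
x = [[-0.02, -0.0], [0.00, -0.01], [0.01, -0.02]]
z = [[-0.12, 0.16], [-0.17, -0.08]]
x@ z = [[0.0, -0.00], [0.00, 0.00], [0.0, 0.00]]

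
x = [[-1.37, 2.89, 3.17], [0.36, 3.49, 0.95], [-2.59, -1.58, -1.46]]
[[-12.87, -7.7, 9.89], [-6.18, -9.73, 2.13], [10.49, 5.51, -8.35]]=x @ [[-1.38, -0.40, 1.23], [-0.48, -2.71, -0.68], [-4.22, -0.13, 4.27]]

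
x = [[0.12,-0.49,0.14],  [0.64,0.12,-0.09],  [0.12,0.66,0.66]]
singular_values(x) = [0.98, 0.65, 0.45]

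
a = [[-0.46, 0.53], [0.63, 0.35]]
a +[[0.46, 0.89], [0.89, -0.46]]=[[0.0, 1.42], [1.52, -0.11]]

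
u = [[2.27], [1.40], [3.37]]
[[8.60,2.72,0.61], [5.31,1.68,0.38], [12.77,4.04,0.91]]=u @ [[3.79,  1.20,  0.27]]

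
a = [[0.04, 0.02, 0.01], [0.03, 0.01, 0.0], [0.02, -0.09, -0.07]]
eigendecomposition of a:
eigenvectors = [[-0.77, -0.12, -0.09], [-0.57, 0.61, 0.03], [0.29, -0.78, 1.0]]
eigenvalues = [0.05, 0.0, -0.07]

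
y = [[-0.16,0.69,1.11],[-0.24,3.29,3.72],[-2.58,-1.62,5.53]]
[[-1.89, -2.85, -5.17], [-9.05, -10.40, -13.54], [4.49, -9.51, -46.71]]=y@[[0.86, -1.59, 5.13], [-3.05, -0.37, 2.33], [0.32, -2.57, -5.37]]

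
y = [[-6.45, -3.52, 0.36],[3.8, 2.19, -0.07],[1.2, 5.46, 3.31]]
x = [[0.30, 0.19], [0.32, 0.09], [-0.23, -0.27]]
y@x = [[-3.14, -1.64], [1.86, 0.94], [1.35, -0.17]]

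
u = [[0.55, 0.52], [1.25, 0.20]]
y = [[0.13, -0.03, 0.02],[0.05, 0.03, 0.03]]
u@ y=[[0.1, -0.00, 0.03], [0.17, -0.03, 0.03]]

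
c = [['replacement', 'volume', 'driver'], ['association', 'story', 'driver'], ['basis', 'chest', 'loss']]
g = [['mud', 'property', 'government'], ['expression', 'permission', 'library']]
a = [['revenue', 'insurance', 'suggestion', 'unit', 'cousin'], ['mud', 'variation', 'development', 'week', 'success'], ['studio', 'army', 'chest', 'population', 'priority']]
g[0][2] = 'government'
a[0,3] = 'unit'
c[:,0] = ['replacement', 'association', 'basis']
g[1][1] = 'permission'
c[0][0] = 'replacement'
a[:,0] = ['revenue', 'mud', 'studio']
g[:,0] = ['mud', 'expression']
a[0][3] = 'unit'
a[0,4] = 'cousin'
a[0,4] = 'cousin'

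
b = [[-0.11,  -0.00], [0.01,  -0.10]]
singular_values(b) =[0.11, 0.1]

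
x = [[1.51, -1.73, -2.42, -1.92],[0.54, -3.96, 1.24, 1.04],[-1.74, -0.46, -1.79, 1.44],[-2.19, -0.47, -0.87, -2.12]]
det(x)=-134.719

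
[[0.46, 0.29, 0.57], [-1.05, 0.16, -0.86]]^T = [[0.46,-1.05],[0.29,0.16],[0.57,-0.86]]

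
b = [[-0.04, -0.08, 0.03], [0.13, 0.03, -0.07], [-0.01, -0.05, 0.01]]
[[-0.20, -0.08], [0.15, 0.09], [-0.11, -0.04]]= b@[[0.19, 0.37], [2.04, 0.76], [-0.86, -0.3]]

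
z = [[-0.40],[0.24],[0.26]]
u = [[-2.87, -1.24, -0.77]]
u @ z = [[0.65]]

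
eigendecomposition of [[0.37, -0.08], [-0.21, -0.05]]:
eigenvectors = [[0.91, 0.17], [-0.42, 0.99]]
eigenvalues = [0.41, -0.09]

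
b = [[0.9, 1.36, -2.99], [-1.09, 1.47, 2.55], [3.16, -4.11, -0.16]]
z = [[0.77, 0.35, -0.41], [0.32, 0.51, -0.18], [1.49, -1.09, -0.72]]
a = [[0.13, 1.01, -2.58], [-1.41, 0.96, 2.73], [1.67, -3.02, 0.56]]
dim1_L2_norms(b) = [3.41, 3.14, 5.19]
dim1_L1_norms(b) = [5.25, 5.11, 7.43]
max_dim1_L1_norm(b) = 7.43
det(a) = -0.31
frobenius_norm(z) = 2.28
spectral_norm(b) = 5.61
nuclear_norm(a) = 7.80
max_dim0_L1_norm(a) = 5.87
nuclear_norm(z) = 3.04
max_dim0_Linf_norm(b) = 4.11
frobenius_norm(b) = 6.95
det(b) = 20.44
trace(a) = 1.65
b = a + z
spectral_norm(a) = 3.93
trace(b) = 2.21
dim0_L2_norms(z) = [1.71, 1.25, 0.85]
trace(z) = 0.56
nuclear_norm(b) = 10.53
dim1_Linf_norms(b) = [2.99, 2.55, 4.11]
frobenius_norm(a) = 5.50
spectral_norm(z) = 2.07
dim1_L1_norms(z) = [1.53, 1.01, 3.3]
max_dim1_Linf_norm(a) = 3.02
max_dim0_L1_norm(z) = 2.58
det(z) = 0.01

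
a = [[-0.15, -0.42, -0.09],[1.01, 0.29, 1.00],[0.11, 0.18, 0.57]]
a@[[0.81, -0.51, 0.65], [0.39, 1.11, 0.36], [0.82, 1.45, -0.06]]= [[-0.36, -0.52, -0.24], [1.75, 1.26, 0.70], [0.63, 0.97, 0.1]]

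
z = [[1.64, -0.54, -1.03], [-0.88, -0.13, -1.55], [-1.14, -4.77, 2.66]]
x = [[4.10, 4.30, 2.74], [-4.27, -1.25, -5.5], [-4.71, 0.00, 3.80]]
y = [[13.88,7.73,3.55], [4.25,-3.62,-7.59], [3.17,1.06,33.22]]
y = z @ x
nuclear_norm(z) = 9.31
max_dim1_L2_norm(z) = 5.58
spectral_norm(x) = 9.23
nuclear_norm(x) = 17.94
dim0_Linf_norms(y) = [13.88, 7.73, 33.22]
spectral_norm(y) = 34.62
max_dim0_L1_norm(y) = 44.36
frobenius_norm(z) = 6.19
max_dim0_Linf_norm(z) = 4.77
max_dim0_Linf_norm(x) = 5.5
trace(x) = 6.65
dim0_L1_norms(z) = [3.66, 5.44, 5.24]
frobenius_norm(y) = 38.32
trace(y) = 43.48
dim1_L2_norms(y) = [16.28, 9.42, 33.39]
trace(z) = 4.17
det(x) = 145.56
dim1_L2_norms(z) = [2.01, 1.79, 5.58]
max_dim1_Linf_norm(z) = 4.77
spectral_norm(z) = 5.61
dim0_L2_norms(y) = [14.86, 8.6, 34.26]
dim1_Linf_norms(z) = [1.64, 1.55, 4.77]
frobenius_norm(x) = 11.38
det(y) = -2778.10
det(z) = -19.08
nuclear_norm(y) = 55.37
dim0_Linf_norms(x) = [4.71, 4.3, 5.5]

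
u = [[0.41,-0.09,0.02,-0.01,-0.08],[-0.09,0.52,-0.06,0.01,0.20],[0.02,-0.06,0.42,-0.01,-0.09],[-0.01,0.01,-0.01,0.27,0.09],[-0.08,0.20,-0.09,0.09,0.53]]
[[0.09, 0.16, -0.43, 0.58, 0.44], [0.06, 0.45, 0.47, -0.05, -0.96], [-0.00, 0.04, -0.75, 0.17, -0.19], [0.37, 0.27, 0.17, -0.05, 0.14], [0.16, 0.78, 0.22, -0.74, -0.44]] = u @[[0.28, 0.77, -0.87, 1.27, 0.68], [0.11, 0.51, 0.68, 0.72, -1.71], [0.05, 0.43, -1.71, 0.12, -0.79], [1.34, 0.58, 0.62, 0.34, 0.69], [0.09, 1.37, -0.37, -1.52, -0.33]]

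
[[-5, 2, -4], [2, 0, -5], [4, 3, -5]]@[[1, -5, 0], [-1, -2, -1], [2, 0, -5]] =[[-15, 21, 18], [-8, -10, 25], [-9, -26, 22]]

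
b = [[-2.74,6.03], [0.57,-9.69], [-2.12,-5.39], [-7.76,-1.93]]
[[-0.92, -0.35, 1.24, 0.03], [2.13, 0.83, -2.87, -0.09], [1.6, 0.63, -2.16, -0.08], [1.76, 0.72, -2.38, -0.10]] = b @ [[-0.17, -0.07, 0.23, 0.01], [-0.23, -0.09, 0.31, 0.01]]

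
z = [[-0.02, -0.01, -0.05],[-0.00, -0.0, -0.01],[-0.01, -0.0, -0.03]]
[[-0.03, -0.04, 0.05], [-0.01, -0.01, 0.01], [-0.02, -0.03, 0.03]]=z @ [[-0.55, 0.57, -0.69], [0.33, -0.44, 0.56], [0.69, 0.69, -0.76]]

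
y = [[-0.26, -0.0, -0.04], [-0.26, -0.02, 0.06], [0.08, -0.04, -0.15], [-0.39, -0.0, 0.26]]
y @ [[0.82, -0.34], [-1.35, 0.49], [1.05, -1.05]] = [[-0.26, 0.13],[-0.12, 0.02],[-0.04, 0.11],[-0.05, -0.14]]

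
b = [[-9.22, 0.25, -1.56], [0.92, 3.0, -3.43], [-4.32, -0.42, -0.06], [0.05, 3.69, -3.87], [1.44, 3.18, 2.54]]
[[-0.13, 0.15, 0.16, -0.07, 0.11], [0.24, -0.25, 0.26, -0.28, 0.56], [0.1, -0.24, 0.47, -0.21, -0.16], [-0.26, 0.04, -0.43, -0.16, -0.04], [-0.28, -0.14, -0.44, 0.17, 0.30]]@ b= [[0.8, 0.44, 0.23], [-2.77, -0.05, 2.97], [-3.41, -2.18, 1.05], [4.23, -0.48, 0.81], [4.79, 1.28, 1.05]]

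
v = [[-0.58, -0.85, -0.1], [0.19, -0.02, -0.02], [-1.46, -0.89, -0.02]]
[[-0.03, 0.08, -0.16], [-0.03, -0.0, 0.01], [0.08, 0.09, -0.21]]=v @ [[-0.12, -0.02, 0.06], [0.11, -0.07, 0.14], [0.07, -0.05, 0.10]]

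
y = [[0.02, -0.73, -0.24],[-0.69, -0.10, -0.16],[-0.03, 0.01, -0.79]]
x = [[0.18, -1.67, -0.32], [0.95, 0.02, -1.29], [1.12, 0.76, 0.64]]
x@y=[[1.17, 0.03, 0.48], [0.04, -0.71, 0.79], [-0.52, -0.89, -0.9]]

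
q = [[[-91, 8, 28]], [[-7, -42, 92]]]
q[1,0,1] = -42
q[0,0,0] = -91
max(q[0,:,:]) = 28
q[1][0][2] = 92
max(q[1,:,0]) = -7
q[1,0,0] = -7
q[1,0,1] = -42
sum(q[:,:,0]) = -98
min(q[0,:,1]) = 8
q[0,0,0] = -91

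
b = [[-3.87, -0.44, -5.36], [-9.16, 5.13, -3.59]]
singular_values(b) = [12.22, 4.22]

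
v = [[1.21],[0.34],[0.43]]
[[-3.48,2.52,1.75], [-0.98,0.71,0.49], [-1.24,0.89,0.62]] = v @ [[-2.88, 2.08, 1.45]]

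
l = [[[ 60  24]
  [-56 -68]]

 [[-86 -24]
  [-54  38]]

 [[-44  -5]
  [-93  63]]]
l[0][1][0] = -56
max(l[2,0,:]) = -5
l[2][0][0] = -44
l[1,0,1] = -24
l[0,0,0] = 60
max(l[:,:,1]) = 63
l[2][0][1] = -5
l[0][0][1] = 24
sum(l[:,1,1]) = 33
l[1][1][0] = -54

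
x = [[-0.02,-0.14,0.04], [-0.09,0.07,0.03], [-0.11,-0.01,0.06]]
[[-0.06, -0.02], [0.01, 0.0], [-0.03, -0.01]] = x @ [[0.10, 0.03],[0.33, 0.11],[-0.2, -0.07]]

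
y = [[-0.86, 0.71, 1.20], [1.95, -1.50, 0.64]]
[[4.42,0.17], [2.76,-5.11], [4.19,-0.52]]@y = [[-3.47, 2.88, 5.41], [-12.34, 9.62, 0.04], [-4.62, 3.75, 4.70]]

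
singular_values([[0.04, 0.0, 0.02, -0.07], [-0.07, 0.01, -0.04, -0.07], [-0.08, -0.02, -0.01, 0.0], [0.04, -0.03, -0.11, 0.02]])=[0.13, 0.12, 0.09, 0.02]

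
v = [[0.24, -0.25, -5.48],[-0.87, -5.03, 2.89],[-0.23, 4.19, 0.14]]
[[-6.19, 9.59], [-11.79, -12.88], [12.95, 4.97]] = v @ [[-0.72, 1.36],  [3.02, 1.32],  [0.96, -1.75]]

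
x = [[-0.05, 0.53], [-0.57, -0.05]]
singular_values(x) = [0.57, 0.53]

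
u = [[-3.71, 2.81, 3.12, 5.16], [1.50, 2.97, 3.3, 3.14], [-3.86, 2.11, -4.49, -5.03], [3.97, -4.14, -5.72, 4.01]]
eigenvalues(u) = [(-6.17+2.25j), (-6.17-2.25j), (6.45+0j), (4.67+0j)]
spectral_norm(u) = 10.48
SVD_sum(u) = [[-1.29, 2.73, 5.06, 3.01], [-0.95, 2.02, 3.74, 2.22], [0.80, -1.69, -3.14, -1.87], [0.98, -2.08, -3.85, -2.29]] + [[0.13, -0.09, -0.01, 0.15], [1.00, -0.68, -0.11, 1.22], [-3.68, 2.51, 0.40, -4.52], [4.13, -2.82, -0.45, 5.08]] + [[-2.21,0.68,-2.12,1.99],[0.32,-0.1,0.31,-0.29],[-1.51,0.47,-1.45,1.36],[-1.36,0.42,-1.30,1.23]] + [[-0.34,-0.52,0.19,0.00], [1.13,1.73,-0.64,-0.02], [0.54,0.82,-0.30,-0.01], [0.22,0.33,-0.12,-0.00]]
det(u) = 1302.29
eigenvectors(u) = [[0.74+0.00j, 0.74-0.00j, -0.37+0.00j, (-0.43+0j)], [(0.08-0.21j), (0.08+0.21j), -0.45+0.00j, (-0.72+0j)], [(-0.1+0.51j), (-0.1-0.51j), (0.37+0j), (0.28+0j)], [-0.34+0.13j, -0.34-0.13j, -0.72+0.00j, -0.47+0.00j]]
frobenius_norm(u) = 15.37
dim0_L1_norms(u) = [13.04, 12.03, 16.63, 17.34]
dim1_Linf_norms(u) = [5.16, 3.3, 5.03, 5.72]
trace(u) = -1.22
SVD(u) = [[0.63, -0.02, 0.73, -0.26], [0.47, -0.18, -0.11, 0.86], [-0.39, 0.65, 0.5, 0.41], [-0.48, -0.73, 0.45, 0.16]] @ diag([10.476500122483762, 9.71919222542601, 5.078382194129637, 2.5184681771194413]) @ [[-0.19, 0.41, 0.76, 0.45], [-0.58, 0.39, 0.06, -0.71], [-0.60, 0.18, -0.57, 0.54], [0.52, 0.8, -0.29, -0.01]]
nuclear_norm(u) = 27.79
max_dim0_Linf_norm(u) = 5.72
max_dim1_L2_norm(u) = 9.04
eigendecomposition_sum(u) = [[(-2.34+2.3j),(1.14-0.74j),(1.74+3.86j),1.41+1.28j], [0.39+0.91j,-0.08-0.40j,(1.27-0.07j),(0.51-0.26j)], [(-1.28-1.91j),0.36+0.88j,-2.89+0.69j,(-1.07+0.8j)], [0.67-1.45j,(-0.39+0.53j),(-1.46-1.47j),-0.87-0.34j]] + [[-2.34-2.30j, 1.14+0.74j, (1.74-3.86j), (1.41-1.28j)],[(0.39-0.91j), -0.08+0.40j, (1.27+0.07j), 0.51+0.26j],[-1.28+1.91j, (0.36-0.88j), -2.89-0.69j, (-1.07-0.8j)],[(0.67+1.45j), -0.39-0.53j, -1.46+1.47j, (-0.87+0.34j)]] + [[1.93+0.00j, -4.87-0.00j, -2.96-0.00j, 3.90-0.00j], [(2.33+0j), (-5.89-0j), -3.58-0.00j, 4.71-0.00j], [(-1.93-0j), 4.87+0.00j, 2.95+0.00j, (-3.9+0j)], [(3.69+0j), -9.32-0.00j, (-5.66-0j), (7.46-0j)]] + [[-0.96-0.00j, (5.4+0j), (2.59+0j), (-1.56+0j)], [-1.61-0.00j, (9.02+0j), 4.33+0.00j, (-2.6+0j)], [(0.62+0j), (-3.47-0j), -1.67-0.00j, 1.00-0.00j], [-1.06-0.00j, (5.97+0j), (2.86+0j), (-1.72+0j)]]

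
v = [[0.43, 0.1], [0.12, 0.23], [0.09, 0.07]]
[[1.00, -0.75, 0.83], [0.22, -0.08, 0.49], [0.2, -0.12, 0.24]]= v @[[2.40, -1.89, 1.63], [-0.29, 0.65, 1.28]]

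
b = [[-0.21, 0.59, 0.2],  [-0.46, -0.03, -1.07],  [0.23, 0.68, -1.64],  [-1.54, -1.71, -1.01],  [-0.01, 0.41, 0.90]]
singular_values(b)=[2.79, 2.0, 0.69]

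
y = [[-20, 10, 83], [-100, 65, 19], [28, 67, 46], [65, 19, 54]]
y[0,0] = -20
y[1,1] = 65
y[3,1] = 19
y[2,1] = 67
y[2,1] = 67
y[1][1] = 65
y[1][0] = -100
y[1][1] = 65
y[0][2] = 83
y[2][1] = 67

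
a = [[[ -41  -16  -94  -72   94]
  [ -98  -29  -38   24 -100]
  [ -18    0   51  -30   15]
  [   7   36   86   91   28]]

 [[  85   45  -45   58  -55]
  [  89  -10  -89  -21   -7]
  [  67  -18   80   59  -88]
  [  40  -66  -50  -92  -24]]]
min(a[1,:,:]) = -92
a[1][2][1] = -18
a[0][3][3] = 91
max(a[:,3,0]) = 40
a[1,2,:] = [67, -18, 80, 59, -88]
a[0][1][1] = -29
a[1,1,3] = -21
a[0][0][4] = 94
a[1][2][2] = 80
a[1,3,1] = -66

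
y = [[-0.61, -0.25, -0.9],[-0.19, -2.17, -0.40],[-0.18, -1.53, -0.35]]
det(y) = -0.00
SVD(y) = [[-0.2, 0.98, -0.06], [-0.8, -0.20, -0.57], [-0.57, -0.06, 0.82]] @ diag([2.767514409319405, 0.9931081107831478, 0.0005239333849771739]) @ [[0.14, 0.96, 0.25], [-0.55, 0.28, -0.78], [0.82, 0.03, -0.57]]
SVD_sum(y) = [[-0.07, -0.53, -0.14], [-0.3, -2.11, -0.56], [-0.21, -1.51, -0.4]] + [[-0.54, 0.28, -0.76], [0.11, -0.06, 0.16], [0.03, -0.02, 0.05]] + [[-0.00, -0.00, 0.00],[-0.00, -0.00, 0.00],[0.00, 0.0, -0.0]]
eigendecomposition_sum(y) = [[-0.12, -0.98, -0.22], [-0.25, -2.08, -0.48], [-0.18, -1.53, -0.35]] + [[-0.49, 0.73, -0.68],[0.06, -0.09, 0.08],[0.0, -0.0, 0.00]] + [[-0.0,-0.00,0.00], [-0.0,-0.0,0.00], [0.00,0.00,-0.00]]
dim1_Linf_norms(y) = [0.9, 2.17, 1.53]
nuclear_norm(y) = 3.76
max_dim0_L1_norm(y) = 3.95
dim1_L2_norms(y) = [1.12, 2.21, 1.58]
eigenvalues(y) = [-2.55, -0.58, -0.0]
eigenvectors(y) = [[0.35, 0.99, -0.82], [0.75, -0.12, -0.03], [0.55, -0.00, 0.57]]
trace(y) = -3.13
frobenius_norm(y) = 2.94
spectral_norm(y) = 2.77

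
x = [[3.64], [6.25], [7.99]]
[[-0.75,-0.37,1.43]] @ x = [[6.38]]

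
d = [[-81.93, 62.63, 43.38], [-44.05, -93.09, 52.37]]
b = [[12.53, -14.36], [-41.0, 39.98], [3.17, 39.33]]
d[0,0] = -81.93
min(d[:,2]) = 43.38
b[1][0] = -41.0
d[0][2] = 43.38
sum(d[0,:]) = 24.08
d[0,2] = 43.38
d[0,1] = 62.63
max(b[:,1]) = 39.98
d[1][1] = -93.09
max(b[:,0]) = 12.53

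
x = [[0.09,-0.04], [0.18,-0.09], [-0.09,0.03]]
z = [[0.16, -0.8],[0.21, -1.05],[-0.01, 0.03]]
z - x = [[0.07, -0.76], [0.03, -0.96], [0.08, 0.00]]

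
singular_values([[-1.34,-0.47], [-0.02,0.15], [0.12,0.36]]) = [1.44, 0.33]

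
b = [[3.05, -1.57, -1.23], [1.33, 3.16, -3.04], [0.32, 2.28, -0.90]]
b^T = [[3.05,  1.33,  0.32], [-1.57,  3.16,  2.28], [-1.23,  -3.04,  -0.90]]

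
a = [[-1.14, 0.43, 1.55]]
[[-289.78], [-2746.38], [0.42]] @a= [[330.35, -124.61, -449.16], [3130.87, -1180.94, -4256.89], [-0.48, 0.18, 0.65]]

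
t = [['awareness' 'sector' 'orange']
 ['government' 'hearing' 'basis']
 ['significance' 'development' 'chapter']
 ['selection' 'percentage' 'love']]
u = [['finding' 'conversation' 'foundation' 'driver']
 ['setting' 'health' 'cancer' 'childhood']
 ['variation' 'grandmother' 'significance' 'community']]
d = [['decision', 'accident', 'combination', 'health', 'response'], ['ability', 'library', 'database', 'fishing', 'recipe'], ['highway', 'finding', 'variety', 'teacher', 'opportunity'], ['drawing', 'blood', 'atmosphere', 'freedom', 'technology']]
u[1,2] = 'cancer'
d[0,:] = ['decision', 'accident', 'combination', 'health', 'response']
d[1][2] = 'database'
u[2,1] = 'grandmother'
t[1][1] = 'hearing'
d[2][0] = 'highway'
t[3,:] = ['selection', 'percentage', 'love']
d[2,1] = 'finding'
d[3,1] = 'blood'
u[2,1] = 'grandmother'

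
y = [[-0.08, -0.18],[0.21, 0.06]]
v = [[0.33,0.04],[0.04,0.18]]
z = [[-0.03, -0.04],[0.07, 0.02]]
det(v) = 0.06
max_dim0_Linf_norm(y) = 0.21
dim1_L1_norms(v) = [0.37, 0.22]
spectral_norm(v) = 0.34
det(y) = 0.03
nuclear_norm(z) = 0.11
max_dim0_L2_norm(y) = 0.22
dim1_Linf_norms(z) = [0.04, 0.07]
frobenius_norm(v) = 0.38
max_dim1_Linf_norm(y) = 0.21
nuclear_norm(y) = 0.39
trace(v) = 0.51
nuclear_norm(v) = 0.51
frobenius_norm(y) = 0.29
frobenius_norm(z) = 0.09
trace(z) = -0.01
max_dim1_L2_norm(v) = 0.33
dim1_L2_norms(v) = [0.33, 0.18]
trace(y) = -0.02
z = y @ v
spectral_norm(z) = 0.08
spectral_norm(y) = 0.27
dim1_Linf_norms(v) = [0.33, 0.18]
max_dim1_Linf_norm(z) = 0.07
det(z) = 0.00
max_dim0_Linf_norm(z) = 0.07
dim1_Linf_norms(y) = [0.18, 0.21]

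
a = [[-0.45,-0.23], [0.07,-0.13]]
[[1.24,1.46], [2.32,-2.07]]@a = [[-0.46,-0.48],  [-1.19,-0.26]]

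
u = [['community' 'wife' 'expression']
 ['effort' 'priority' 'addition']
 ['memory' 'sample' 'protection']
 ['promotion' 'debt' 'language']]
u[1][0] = 'effort'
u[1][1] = 'priority'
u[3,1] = 'debt'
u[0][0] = 'community'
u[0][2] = 'expression'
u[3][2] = 'language'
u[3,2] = 'language'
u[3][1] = 'debt'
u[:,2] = ['expression', 'addition', 'protection', 'language']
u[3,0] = 'promotion'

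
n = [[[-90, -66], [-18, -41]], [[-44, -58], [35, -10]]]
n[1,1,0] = 35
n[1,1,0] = 35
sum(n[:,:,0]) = -117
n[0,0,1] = -66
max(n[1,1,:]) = 35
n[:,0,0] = [-90, -44]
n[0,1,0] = -18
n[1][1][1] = -10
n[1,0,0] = -44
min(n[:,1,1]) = -41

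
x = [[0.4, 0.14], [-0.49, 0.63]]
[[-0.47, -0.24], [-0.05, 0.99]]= x@ [[-0.91,-0.9], [-0.78,0.87]]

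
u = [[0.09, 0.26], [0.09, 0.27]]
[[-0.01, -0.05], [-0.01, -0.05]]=u @[[-0.17, -1.09], [0.03, 0.19]]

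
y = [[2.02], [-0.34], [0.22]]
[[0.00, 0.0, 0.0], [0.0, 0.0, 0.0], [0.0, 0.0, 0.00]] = y @ [[-0.0,0.00,0.00]]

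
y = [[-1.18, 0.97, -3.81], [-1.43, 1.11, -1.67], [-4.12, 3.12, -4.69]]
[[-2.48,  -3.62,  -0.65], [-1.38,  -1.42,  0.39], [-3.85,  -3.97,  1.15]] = y @ [[-0.32, -0.08, -0.45], [-0.86, 0.14, 0.39], [0.53, 1.01, 0.41]]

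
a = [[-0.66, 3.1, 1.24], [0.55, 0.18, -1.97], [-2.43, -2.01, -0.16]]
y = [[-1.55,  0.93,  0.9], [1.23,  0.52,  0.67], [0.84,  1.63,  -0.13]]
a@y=[[5.88, 3.02, 1.32], [-2.29, -2.61, 0.87], [1.16, -3.57, -3.51]]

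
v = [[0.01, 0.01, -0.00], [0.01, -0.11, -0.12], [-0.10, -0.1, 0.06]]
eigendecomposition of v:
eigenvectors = [[0.04, 0.74, -0.05], [0.47, -0.46, 0.92], [-0.88, 0.5, 0.39]]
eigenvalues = [0.12, 0.0, -0.16]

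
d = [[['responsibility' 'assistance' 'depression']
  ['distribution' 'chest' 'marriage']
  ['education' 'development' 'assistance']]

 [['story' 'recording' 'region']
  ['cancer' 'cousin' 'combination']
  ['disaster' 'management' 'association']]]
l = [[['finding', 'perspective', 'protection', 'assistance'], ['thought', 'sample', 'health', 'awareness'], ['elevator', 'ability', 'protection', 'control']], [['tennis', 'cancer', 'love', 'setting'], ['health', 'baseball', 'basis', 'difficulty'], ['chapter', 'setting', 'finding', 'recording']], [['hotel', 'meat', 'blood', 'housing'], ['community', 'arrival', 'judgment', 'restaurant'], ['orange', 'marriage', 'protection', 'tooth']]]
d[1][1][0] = 'cancer'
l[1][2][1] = 'setting'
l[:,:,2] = [['protection', 'health', 'protection'], ['love', 'basis', 'finding'], ['blood', 'judgment', 'protection']]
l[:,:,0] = [['finding', 'thought', 'elevator'], ['tennis', 'health', 'chapter'], ['hotel', 'community', 'orange']]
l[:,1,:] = [['thought', 'sample', 'health', 'awareness'], ['health', 'baseball', 'basis', 'difficulty'], ['community', 'arrival', 'judgment', 'restaurant']]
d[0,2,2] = 'assistance'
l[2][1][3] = 'restaurant'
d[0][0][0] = 'responsibility'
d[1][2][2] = 'association'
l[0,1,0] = 'thought'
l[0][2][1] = 'ability'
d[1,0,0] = 'story'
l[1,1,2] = 'basis'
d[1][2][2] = 'association'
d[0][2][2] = 'assistance'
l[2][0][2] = 'blood'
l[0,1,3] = 'awareness'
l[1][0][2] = 'love'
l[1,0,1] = 'cancer'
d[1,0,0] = 'story'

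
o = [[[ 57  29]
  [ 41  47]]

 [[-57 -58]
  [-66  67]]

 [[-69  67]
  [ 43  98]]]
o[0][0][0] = 57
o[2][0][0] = -69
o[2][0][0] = -69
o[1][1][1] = 67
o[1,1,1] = 67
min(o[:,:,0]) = -69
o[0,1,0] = 41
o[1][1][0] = -66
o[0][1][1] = 47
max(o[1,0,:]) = -57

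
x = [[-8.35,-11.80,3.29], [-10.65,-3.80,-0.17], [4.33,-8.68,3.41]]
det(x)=58.940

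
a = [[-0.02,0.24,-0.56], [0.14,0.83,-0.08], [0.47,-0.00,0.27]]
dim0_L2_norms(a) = [0.49, 0.86, 0.63]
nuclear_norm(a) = 1.90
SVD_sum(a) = [[0.04,0.40,-0.17], [0.07,0.74,-0.31], [-0.01,-0.06,0.02]] + [[-0.23,-0.09,-0.27], [0.15,0.06,0.17], [0.31,0.12,0.36]] + [[0.17,-0.07,-0.12], [-0.08,0.03,0.06], [0.16,-0.07,-0.12]]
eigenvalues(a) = [(0.12+0.47j), (0.12-0.47j), (0.84+0j)]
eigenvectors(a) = [[(-0.71+0j),-0.71-0.00j,(-0.18+0j)], [0.08+0.13j,0.08-0.13j,(-0.97+0j)], [(0.21+0.65j),(0.21-0.65j),-0.14+0.00j]]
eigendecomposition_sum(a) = [[(-0.01+0.25j), (0.04-0.06j), (-0.26+0.08j)], [(0.05-0.03j), -0.01-0.00j, 0.04+0.04j], [0.23-0.06j, -0.06-0.02j, (0.15+0.22j)]] + [[-0.01-0.25j, 0.04+0.06j, (-0.26-0.08j)], [0.05+0.03j, (-0.01+0j), (0.04-0.04j)], [(0.23+0.06j), -0.06+0.02j, (0.15-0.22j)]] + [[(0.01+0j),0.16-0.00j,-0.03+0.00j], [(0.05+0j),(0.86-0j),-0.17+0.00j], [0.01+0.00j,0.13-0.00j,(-0.02+0j)]]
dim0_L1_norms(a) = [0.63, 1.07, 0.91]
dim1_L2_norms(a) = [0.61, 0.85, 0.54]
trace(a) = 1.08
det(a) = 0.20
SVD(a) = [[0.47, -0.55, 0.68], [0.88, 0.36, -0.32], [-0.07, 0.75, 0.66]] @ diag([0.917406521176291, 0.6584105161205052, 0.32428516334415586]) @ [[0.09, 0.92, -0.39], [0.63, 0.25, 0.74], [0.77, -0.31, -0.56]]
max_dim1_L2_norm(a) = 0.85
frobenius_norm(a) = 1.17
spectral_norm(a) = 0.92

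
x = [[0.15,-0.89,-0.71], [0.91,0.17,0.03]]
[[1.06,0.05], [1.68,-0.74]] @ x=[[0.2, -0.93, -0.75], [-0.42, -1.62, -1.21]]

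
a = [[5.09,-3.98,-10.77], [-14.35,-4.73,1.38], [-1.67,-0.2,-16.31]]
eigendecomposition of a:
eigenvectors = [[-0.71, 0.23, 0.45], [0.71, 0.97, 0.43], [0.04, -0.07, 0.78]]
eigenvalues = [9.68, -8.25, -17.38]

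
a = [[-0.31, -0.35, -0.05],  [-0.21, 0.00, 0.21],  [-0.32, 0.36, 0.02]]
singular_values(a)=[0.51, 0.49, 0.2]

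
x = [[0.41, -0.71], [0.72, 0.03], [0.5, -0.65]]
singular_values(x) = [1.24, 0.58]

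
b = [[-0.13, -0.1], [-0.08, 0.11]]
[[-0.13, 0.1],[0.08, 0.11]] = b@[[0.26, -0.96], [0.96, 0.26]]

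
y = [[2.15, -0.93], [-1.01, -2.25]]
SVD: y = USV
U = [[-0.13,  0.99], [0.99,  0.13]]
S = [2.47, 2.34]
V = [[-0.52, -0.86],[0.86, -0.52]]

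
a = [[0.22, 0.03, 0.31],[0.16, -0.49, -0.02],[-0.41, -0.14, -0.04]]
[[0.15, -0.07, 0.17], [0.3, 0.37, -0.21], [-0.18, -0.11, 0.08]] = a @ [[0.57, 0.51, -0.37], [-0.43, -0.57, 0.27], [0.13, -0.52, 0.8]]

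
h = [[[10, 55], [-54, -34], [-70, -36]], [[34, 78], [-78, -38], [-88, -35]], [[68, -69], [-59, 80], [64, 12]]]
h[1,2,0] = -88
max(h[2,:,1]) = 80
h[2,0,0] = 68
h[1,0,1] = 78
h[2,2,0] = 64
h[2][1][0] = -59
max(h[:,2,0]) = 64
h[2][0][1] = -69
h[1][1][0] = -78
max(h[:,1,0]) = -54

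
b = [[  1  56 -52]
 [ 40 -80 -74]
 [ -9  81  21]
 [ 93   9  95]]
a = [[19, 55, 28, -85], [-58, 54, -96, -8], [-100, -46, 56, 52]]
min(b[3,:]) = 9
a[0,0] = 19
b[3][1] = 9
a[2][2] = 56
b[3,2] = 95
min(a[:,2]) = -96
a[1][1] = 54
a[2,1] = -46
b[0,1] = 56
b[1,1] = -80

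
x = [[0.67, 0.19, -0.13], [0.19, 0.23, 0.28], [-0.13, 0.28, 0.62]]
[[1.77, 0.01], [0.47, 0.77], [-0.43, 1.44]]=x@[[1.94, 0.71], [1.74, -0.56], [-1.07, 2.73]]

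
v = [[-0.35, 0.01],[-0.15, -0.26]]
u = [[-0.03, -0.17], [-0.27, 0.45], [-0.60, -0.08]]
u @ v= [[0.04, 0.04], [0.03, -0.12], [0.22, 0.01]]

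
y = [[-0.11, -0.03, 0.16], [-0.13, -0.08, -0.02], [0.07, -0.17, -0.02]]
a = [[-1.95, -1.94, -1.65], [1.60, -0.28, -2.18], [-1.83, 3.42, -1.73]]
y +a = [[-2.06,-1.97,-1.49], [1.47,-0.36,-2.20], [-1.76,3.25,-1.75]]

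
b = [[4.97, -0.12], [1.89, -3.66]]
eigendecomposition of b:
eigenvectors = [[0.98, 0.01], [0.21, 1.0]]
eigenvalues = [4.94, -3.63]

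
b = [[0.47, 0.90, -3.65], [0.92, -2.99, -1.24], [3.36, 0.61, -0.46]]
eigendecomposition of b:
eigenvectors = [[(-0.7+0j), -0.70-0.00j, 0.21+0.00j], [-0.20-0.04j, -0.20+0.04j, -0.98+0.00j], [-0.12+0.67j, (-0.12-0.67j), (-0.03+0j)]]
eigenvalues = [(0.12+3.57j), (0.12-3.57j), (-3.23+0j)]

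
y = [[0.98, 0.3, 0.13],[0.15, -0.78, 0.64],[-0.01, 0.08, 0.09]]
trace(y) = 0.29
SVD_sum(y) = [[0.94, 0.40, 0.04], [-0.13, -0.06, -0.01], [0.02, 0.01, 0.0]] + [[0.04,-0.1,0.09], [0.28,-0.72,0.65], [-0.00,0.0,-0.0]] + [[0.00, -0.0, -0.00], [-0.0, 0.00, 0.0], [-0.03, 0.07, 0.09]]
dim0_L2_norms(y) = [0.99, 0.84, 0.66]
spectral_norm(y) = 1.03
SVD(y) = [[0.99, 0.14, -0.02], [-0.14, 0.99, 0.01], [0.03, -0.0, 1.00]] @ diag([1.0336807694474792, 1.0197933181813152, 0.11800701278826412]) @ [[0.92, 0.39, 0.04], [0.28, -0.72, 0.64], [-0.28, 0.58, 0.77]]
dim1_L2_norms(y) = [1.03, 1.02, 0.12]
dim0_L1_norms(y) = [1.14, 1.16, 0.86]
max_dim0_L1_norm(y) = 1.16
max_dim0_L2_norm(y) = 0.99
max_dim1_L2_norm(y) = 1.03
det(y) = -0.12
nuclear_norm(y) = 2.17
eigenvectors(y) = [[1.0,  0.15,  -0.31], [0.08,  -0.98,  0.51], [-0.00,  0.08,  0.80]]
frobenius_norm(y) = 1.46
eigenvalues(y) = [1.0, -0.86, 0.14]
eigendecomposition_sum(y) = [[0.99, 0.18, 0.27],[0.08, 0.01, 0.02],[-0.0, -0.00, -0.0]] + [[-0.01, 0.13, -0.08], [0.07, -0.8, 0.53], [-0.01, 0.07, -0.05]] + [[0.00,  -0.0,  -0.05], [-0.00,  0.01,  0.09], [-0.0,  0.01,  0.14]]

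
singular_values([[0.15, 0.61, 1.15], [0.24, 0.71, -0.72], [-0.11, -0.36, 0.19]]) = [1.38, 1.04, 0.01]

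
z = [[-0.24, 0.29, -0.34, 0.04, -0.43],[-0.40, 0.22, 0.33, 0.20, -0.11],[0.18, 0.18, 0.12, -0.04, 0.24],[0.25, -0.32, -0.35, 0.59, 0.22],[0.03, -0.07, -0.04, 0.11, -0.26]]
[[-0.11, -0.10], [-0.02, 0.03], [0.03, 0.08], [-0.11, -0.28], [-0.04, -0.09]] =z @ [[-0.01,-0.07], [-0.08,0.1], [0.13,0.20], [-0.19,-0.33], [0.09,0.14]]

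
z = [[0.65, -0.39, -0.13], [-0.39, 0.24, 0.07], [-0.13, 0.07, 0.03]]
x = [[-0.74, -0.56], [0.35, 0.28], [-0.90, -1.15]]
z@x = [[-0.5, -0.32], [0.31, 0.21], [0.09, 0.06]]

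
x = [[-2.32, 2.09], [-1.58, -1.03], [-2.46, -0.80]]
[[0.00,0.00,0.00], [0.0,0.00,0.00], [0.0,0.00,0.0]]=x@ [[-0.0, 0.00, -0.0],[0.00, -0.0, 0.00]]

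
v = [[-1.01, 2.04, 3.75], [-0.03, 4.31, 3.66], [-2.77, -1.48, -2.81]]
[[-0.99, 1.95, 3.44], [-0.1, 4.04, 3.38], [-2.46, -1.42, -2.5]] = v@[[0.91, 0.00, -0.02], [0.0, 0.92, 0.02], [-0.02, 0.02, 0.90]]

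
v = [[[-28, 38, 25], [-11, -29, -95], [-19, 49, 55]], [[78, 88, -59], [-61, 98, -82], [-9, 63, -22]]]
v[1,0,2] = -59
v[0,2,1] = 49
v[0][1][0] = -11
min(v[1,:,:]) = -82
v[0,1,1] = -29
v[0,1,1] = -29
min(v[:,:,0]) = -61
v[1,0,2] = -59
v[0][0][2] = 25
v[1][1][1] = 98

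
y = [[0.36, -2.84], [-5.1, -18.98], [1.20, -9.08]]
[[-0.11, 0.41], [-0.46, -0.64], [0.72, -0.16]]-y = [[-0.47, 3.25], [4.64, 18.34], [-0.48, 8.92]]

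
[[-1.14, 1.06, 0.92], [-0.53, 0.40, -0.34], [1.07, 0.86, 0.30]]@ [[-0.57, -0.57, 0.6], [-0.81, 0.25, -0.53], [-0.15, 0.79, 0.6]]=[[-0.35, 1.64, -0.69], [0.03, 0.13, -0.73], [-1.35, -0.16, 0.37]]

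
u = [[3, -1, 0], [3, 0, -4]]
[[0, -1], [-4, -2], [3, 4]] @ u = [[-3, 0, 4], [-18, 4, 8], [21, -3, -16]]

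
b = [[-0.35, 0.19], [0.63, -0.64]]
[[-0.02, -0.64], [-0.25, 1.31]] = b@[[0.6,1.55], [0.98,-0.52]]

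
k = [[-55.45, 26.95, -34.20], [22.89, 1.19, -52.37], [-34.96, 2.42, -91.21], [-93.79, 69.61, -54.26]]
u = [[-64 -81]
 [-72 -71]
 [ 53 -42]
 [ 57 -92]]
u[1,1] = -71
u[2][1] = -42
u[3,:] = [57, -92]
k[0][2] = -34.2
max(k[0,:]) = 26.95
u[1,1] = -71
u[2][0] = 53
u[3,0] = 57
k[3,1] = 69.61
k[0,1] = 26.95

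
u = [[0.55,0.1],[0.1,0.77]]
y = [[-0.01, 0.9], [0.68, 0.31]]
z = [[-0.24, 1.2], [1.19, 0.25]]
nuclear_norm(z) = 2.44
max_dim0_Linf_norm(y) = 0.9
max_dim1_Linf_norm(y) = 0.9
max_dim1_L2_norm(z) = 1.22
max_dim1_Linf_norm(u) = 0.77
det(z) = -1.49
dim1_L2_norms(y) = [0.9, 0.75]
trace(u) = 1.32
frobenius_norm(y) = 1.17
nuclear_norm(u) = 1.32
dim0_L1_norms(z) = [1.43, 1.45]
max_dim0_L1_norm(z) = 1.45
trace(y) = 0.30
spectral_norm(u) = 0.81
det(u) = 0.41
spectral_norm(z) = 1.23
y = z @ u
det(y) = -0.62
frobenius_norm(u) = 0.96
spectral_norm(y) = 0.99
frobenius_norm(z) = 1.73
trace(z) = 0.01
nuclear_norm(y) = 1.61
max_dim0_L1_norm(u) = 0.87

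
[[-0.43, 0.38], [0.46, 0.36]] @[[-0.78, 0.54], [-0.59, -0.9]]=[[0.11, -0.57], [-0.57, -0.08]]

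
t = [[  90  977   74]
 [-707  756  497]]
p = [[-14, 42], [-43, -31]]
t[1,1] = 756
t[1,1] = 756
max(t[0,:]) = 977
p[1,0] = -43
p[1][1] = -31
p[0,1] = 42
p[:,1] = [42, -31]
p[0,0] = -14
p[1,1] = -31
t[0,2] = 74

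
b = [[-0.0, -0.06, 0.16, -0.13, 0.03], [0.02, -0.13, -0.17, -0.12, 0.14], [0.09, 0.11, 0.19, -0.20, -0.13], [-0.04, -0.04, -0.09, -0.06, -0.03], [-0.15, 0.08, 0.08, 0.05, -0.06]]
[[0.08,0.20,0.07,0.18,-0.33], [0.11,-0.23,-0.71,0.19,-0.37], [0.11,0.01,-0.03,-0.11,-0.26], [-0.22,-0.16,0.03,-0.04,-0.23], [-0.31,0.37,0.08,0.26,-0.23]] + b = [[0.08, 0.14, 0.23, 0.05, -0.30], [0.13, -0.36, -0.88, 0.07, -0.23], [0.2, 0.12, 0.16, -0.31, -0.39], [-0.26, -0.2, -0.06, -0.1, -0.26], [-0.46, 0.45, 0.16, 0.31, -0.29]]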